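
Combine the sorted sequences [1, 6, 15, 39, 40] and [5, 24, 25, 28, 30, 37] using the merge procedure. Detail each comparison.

Merging process:

Compare 1 vs 5: take 1 from left. Merged: [1]
Compare 6 vs 5: take 5 from right. Merged: [1, 5]
Compare 6 vs 24: take 6 from left. Merged: [1, 5, 6]
Compare 15 vs 24: take 15 from left. Merged: [1, 5, 6, 15]
Compare 39 vs 24: take 24 from right. Merged: [1, 5, 6, 15, 24]
Compare 39 vs 25: take 25 from right. Merged: [1, 5, 6, 15, 24, 25]
Compare 39 vs 28: take 28 from right. Merged: [1, 5, 6, 15, 24, 25, 28]
Compare 39 vs 30: take 30 from right. Merged: [1, 5, 6, 15, 24, 25, 28, 30]
Compare 39 vs 37: take 37 from right. Merged: [1, 5, 6, 15, 24, 25, 28, 30, 37]
Append remaining from left: [39, 40]. Merged: [1, 5, 6, 15, 24, 25, 28, 30, 37, 39, 40]

Final merged array: [1, 5, 6, 15, 24, 25, 28, 30, 37, 39, 40]
Total comparisons: 9

The merged array is [1, 5, 6, 15, 24, 25, 28, 30, 37, 39, 40], requiring 9 comparisons. The merge step runs in O(n) time where n is the total number of elements.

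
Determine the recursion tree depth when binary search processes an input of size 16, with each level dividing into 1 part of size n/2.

For divide and conquer with division factor 2:

Problem sizes at each level:
Level 0: 16
Level 1: 8
Level 2: 4
Level 3: 2
Level 4: 1

The root is level 0 and the size-1 base case is level 4 (the tree spans levels 0 through 4, i.e. 5 levels counting the root), so the depth is the number of divisions: log_2(16) = 4

The recursion tree depth is log_2(16) = 4. At each level, the problem size is divided by 2, so it takes 4 divisions to reduce to a base case of size 1. The algorithm makes 1 recursive call at each level.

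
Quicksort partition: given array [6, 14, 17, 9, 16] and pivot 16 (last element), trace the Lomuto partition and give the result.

Lomuto partition with pivot = 16:

Initial array: [6, 14, 17, 9, 16]

arr[0]=6 <= 16: swap with position 0, array becomes [6, 14, 17, 9, 16]
arr[1]=14 <= 16: swap with position 1, array becomes [6, 14, 17, 9, 16]
arr[2]=17 > 16: no swap
arr[3]=9 <= 16: swap with position 2, array becomes [6, 14, 9, 17, 16]

Place pivot at position 3: [6, 14, 9, 16, 17]
Pivot position: 3

After partitioning with pivot 16, the array becomes [6, 14, 9, 16, 17]. The pivot is placed at index 3. All elements to the left of the pivot are <= 16, and all elements to the right are > 16.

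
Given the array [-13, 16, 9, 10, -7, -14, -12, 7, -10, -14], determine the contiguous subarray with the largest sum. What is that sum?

Using Kadane's algorithm on [-13, 16, 9, 10, -7, -14, -12, 7, -10, -14]:

Scanning through the array:
Position 1 (value 16): max_ending_here = 16, max_so_far = 16
Position 2 (value 9): max_ending_here = 25, max_so_far = 25
Position 3 (value 10): max_ending_here = 35, max_so_far = 35
Position 4 (value -7): max_ending_here = 28, max_so_far = 35
Position 5 (value -14): max_ending_here = 14, max_so_far = 35
Position 6 (value -12): max_ending_here = 2, max_so_far = 35
Position 7 (value 7): max_ending_here = 9, max_so_far = 35
Position 8 (value -10): max_ending_here = -1, max_so_far = 35
Position 9 (value -14): max_ending_here = -14, max_so_far = 35

Maximum subarray: [16, 9, 10]
Maximum sum: 35

The maximum subarray is [16, 9, 10] with sum 35. This subarray runs from index 1 to index 3.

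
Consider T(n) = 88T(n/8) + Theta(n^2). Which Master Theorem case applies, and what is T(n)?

Master Theorem for T(n) = 88T(n/8) + O(n^2):

a = 88, b = 8, c = 2
log_b(a) = log_8(88) = 2.1531

Case 1: c = 2 < log_8(88) = 2.1531
T(n) = O(n^(log_8 88))

For T(n) = 88T(n/8) + O(n^2): log_8(88) = 2.1531. This is Case 1 of the Master Theorem (c < log_b(a), work dominated by leaves), giving O(n^(log_8 88)).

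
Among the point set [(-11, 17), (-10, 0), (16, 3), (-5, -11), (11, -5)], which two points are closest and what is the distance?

Computing all pairwise distances among 5 points:

d((-11, 17), (-10, 0)) = 17.0294
d((-11, 17), (16, 3)) = 30.4138
d((-11, 17), (-5, -11)) = 28.6356
d((-11, 17), (11, -5)) = 31.1127
d((-10, 0), (16, 3)) = 26.1725
d((-10, 0), (-5, -11)) = 12.083
d((-10, 0), (11, -5)) = 21.587
d((16, 3), (-5, -11)) = 25.2389
d((16, 3), (11, -5)) = 9.434 <-- minimum
d((-5, -11), (11, -5)) = 17.088

Closest pair: (16, 3) and (11, -5) with distance 9.434

The closest pair is (16, 3) and (11, -5) with Euclidean distance 9.434. For 5 points, brute-force pairwise comparison is shown above. For large n, the divide-and-conquer algorithm (sort by x, recurse on halves, check the dividing strip) achieves O(n log n).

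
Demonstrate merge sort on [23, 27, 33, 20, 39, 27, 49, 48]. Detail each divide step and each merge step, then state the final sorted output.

Merge sort trace:

Split: [23, 27, 33, 20, 39, 27, 49, 48] -> [23, 27, 33, 20] and [39, 27, 49, 48]
  Split: [23, 27, 33, 20] -> [23, 27] and [33, 20]
    Split: [23, 27] -> [23] and [27]
    Merge: [23] + [27] -> [23, 27]
    Split: [33, 20] -> [33] and [20]
    Merge: [33] + [20] -> [20, 33]
  Merge: [23, 27] + [20, 33] -> [20, 23, 27, 33]
  Split: [39, 27, 49, 48] -> [39, 27] and [49, 48]
    Split: [39, 27] -> [39] and [27]
    Merge: [39] + [27] -> [27, 39]
    Split: [49, 48] -> [49] and [48]
    Merge: [49] + [48] -> [48, 49]
  Merge: [27, 39] + [48, 49] -> [27, 39, 48, 49]
Merge: [20, 23, 27, 33] + [27, 39, 48, 49] -> [20, 23, 27, 27, 33, 39, 48, 49]

Final sorted array: [20, 23, 27, 27, 33, 39, 48, 49]

The merge sort proceeds by recursively splitting the array and merging sorted halves.
After all merges, the sorted array is [20, 23, 27, 27, 33, 39, 48, 49].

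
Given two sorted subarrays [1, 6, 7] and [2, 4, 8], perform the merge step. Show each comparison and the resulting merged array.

Merging process:

Compare 1 vs 2: take 1 from left. Merged: [1]
Compare 6 vs 2: take 2 from right. Merged: [1, 2]
Compare 6 vs 4: take 4 from right. Merged: [1, 2, 4]
Compare 6 vs 8: take 6 from left. Merged: [1, 2, 4, 6]
Compare 7 vs 8: take 7 from left. Merged: [1, 2, 4, 6, 7]
Append remaining from right: [8]. Merged: [1, 2, 4, 6, 7, 8]

Final merged array: [1, 2, 4, 6, 7, 8]
Total comparisons: 5

The merged array is [1, 2, 4, 6, 7, 8], requiring 5 comparisons. The merge step runs in O(n) time where n is the total number of elements.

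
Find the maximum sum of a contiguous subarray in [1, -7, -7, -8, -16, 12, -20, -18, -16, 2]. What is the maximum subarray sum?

Using Kadane's algorithm on [1, -7, -7, -8, -16, 12, -20, -18, -16, 2]:

Scanning through the array:
Position 1 (value -7): max_ending_here = -6, max_so_far = 1
Position 2 (value -7): max_ending_here = -7, max_so_far = 1
Position 3 (value -8): max_ending_here = -8, max_so_far = 1
Position 4 (value -16): max_ending_here = -16, max_so_far = 1
Position 5 (value 12): max_ending_here = 12, max_so_far = 12
Position 6 (value -20): max_ending_here = -8, max_so_far = 12
Position 7 (value -18): max_ending_here = -18, max_so_far = 12
Position 8 (value -16): max_ending_here = -16, max_so_far = 12
Position 9 (value 2): max_ending_here = 2, max_so_far = 12

Maximum subarray: [12]
Maximum sum: 12

The maximum subarray is [12] with sum 12. This subarray runs from index 5 to index 5.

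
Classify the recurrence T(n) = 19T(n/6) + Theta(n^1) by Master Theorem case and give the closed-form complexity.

Master Theorem for T(n) = 19T(n/6) + O(n^1):

a = 19, b = 6, c = 1
log_b(a) = log_6(19) = 1.6433

Case 1: c = 1 < log_6(19) = 1.6433
T(n) = O(n^(log_6 19))

For T(n) = 19T(n/6) + O(n^1): log_6(19) = 1.6433. This is Case 1 of the Master Theorem (c < log_b(a), work dominated by leaves), giving O(n^(log_6 19)).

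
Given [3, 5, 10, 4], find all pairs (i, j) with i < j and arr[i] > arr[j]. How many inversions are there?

Finding inversions in [3, 5, 10, 4]:

(1, 3): arr[1]=5 > arr[3]=4
(2, 3): arr[2]=10 > arr[3]=4

Total inversions: 2

The array has 2 inversion(s): (1,3), (2,3). Each pair (i,j) satisfies i < j and arr[i] > arr[j].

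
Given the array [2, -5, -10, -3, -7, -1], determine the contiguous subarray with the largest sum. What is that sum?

Using Kadane's algorithm on [2, -5, -10, -3, -7, -1]:

Scanning through the array:
Position 1 (value -5): max_ending_here = -3, max_so_far = 2
Position 2 (value -10): max_ending_here = -10, max_so_far = 2
Position 3 (value -3): max_ending_here = -3, max_so_far = 2
Position 4 (value -7): max_ending_here = -7, max_so_far = 2
Position 5 (value -1): max_ending_here = -1, max_so_far = 2

Maximum subarray: [2]
Maximum sum: 2

The maximum subarray is [2] with sum 2. This subarray runs from index 0 to index 0.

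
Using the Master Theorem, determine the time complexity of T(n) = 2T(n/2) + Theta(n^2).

Master Theorem for T(n) = 2T(n/2) + O(n^2):

a = 2, b = 2, c = 2
log_b(a) = log_2(2) = 1.0000

Case 3: c = 2 > log_2(2) = 1.0000
T(n) = O(n^2) = O(n^2)

For T(n) = 2T(n/2) + O(n^2): log_2(2) = 1.0000. This is Case 3 of the Master Theorem (c > log_b(a), work dominated by root), giving O(n^2).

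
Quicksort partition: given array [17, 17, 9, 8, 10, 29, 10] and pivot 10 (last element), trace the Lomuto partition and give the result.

Lomuto partition with pivot = 10:

Initial array: [17, 17, 9, 8, 10, 29, 10]

arr[0]=17 > 10: no swap
arr[1]=17 > 10: no swap
arr[2]=9 <= 10: swap with position 0, array becomes [9, 17, 17, 8, 10, 29, 10]
arr[3]=8 <= 10: swap with position 1, array becomes [9, 8, 17, 17, 10, 29, 10]
arr[4]=10 <= 10: swap with position 2, array becomes [9, 8, 10, 17, 17, 29, 10]
arr[5]=29 > 10: no swap

Place pivot at position 3: [9, 8, 10, 10, 17, 29, 17]
Pivot position: 3

After partitioning with pivot 10, the array becomes [9, 8, 10, 10, 17, 29, 17]. The pivot is placed at index 3. All elements to the left of the pivot are <= 10, and all elements to the right are > 10.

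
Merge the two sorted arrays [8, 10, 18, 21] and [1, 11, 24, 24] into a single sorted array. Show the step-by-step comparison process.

Merging process:

Compare 8 vs 1: take 1 from right. Merged: [1]
Compare 8 vs 11: take 8 from left. Merged: [1, 8]
Compare 10 vs 11: take 10 from left. Merged: [1, 8, 10]
Compare 18 vs 11: take 11 from right. Merged: [1, 8, 10, 11]
Compare 18 vs 24: take 18 from left. Merged: [1, 8, 10, 11, 18]
Compare 21 vs 24: take 21 from left. Merged: [1, 8, 10, 11, 18, 21]
Append remaining from right: [24, 24]. Merged: [1, 8, 10, 11, 18, 21, 24, 24]

Final merged array: [1, 8, 10, 11, 18, 21, 24, 24]
Total comparisons: 6

The merged array is [1, 8, 10, 11, 18, 21, 24, 24], requiring 6 comparisons. The merge step runs in O(n) time where n is the total number of elements.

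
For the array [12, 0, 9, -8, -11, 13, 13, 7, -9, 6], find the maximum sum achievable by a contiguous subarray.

Using Kadane's algorithm on [12, 0, 9, -8, -11, 13, 13, 7, -9, 6]:

Scanning through the array:
Position 1 (value 0): max_ending_here = 12, max_so_far = 12
Position 2 (value 9): max_ending_here = 21, max_so_far = 21
Position 3 (value -8): max_ending_here = 13, max_so_far = 21
Position 4 (value -11): max_ending_here = 2, max_so_far = 21
Position 5 (value 13): max_ending_here = 15, max_so_far = 21
Position 6 (value 13): max_ending_here = 28, max_so_far = 28
Position 7 (value 7): max_ending_here = 35, max_so_far = 35
Position 8 (value -9): max_ending_here = 26, max_so_far = 35
Position 9 (value 6): max_ending_here = 32, max_so_far = 35

Maximum subarray: [12, 0, 9, -8, -11, 13, 13, 7]
Maximum sum: 35

The maximum subarray is [12, 0, 9, -8, -11, 13, 13, 7] with sum 35. This subarray runs from index 0 to index 7.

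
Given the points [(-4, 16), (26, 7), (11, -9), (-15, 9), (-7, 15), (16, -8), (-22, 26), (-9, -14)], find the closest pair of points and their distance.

Computing all pairwise distances among 8 points:

d((-4, 16), (26, 7)) = 31.3209
d((-4, 16), (11, -9)) = 29.1548
d((-4, 16), (-15, 9)) = 13.0384
d((-4, 16), (-7, 15)) = 3.1623 <-- minimum
d((-4, 16), (16, -8)) = 31.241
d((-4, 16), (-22, 26)) = 20.5913
d((-4, 16), (-9, -14)) = 30.4138
d((26, 7), (11, -9)) = 21.9317
d((26, 7), (-15, 9)) = 41.0488
d((26, 7), (-7, 15)) = 33.9559
d((26, 7), (16, -8)) = 18.0278
d((26, 7), (-22, 26)) = 51.6236
d((26, 7), (-9, -14)) = 40.8167
d((11, -9), (-15, 9)) = 31.6228
d((11, -9), (-7, 15)) = 30.0
d((11, -9), (16, -8)) = 5.099
d((11, -9), (-22, 26)) = 48.1041
d((11, -9), (-9, -14)) = 20.6155
d((-15, 9), (-7, 15)) = 10.0
d((-15, 9), (16, -8)) = 35.3553
d((-15, 9), (-22, 26)) = 18.3848
d((-15, 9), (-9, -14)) = 23.7697
d((-7, 15), (16, -8)) = 32.5269
d((-7, 15), (-22, 26)) = 18.6011
d((-7, 15), (-9, -14)) = 29.0689
d((16, -8), (-22, 26)) = 50.9902
d((16, -8), (-9, -14)) = 25.7099
d((-22, 26), (-9, -14)) = 42.0595

Closest pair: (-4, 16) and (-7, 15) with distance 3.1623

The closest pair is (-4, 16) and (-7, 15) with Euclidean distance 3.1623. For 8 points, brute-force pairwise comparison is shown above. For large n, the divide-and-conquer algorithm (sort by x, recurse on halves, check the dividing strip) achieves O(n log n).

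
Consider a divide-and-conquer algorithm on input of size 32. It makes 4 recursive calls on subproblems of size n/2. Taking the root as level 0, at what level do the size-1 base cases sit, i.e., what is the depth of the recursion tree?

For divide and conquer with division factor 2:

Problem sizes at each level:
Level 0: 32
Level 1: 16
Level 2: 8
Level 3: 4
Level 4: 2
Level 5: 1

The root is level 0 and the size-1 base case is level 5 (the tree spans levels 0 through 5, i.e. 6 levels counting the root), so the depth is the number of divisions: log_2(32) = 5

The recursion tree depth is log_2(32) = 5. At each level, the problem size is divided by 2, so it takes 5 divisions to reduce to a base case of size 1. The algorithm makes 4 recursive calls at each level.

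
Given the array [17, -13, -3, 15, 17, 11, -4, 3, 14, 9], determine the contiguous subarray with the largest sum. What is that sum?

Using Kadane's algorithm on [17, -13, -3, 15, 17, 11, -4, 3, 14, 9]:

Scanning through the array:
Position 1 (value -13): max_ending_here = 4, max_so_far = 17
Position 2 (value -3): max_ending_here = 1, max_so_far = 17
Position 3 (value 15): max_ending_here = 16, max_so_far = 17
Position 4 (value 17): max_ending_here = 33, max_so_far = 33
Position 5 (value 11): max_ending_here = 44, max_so_far = 44
Position 6 (value -4): max_ending_here = 40, max_so_far = 44
Position 7 (value 3): max_ending_here = 43, max_so_far = 44
Position 8 (value 14): max_ending_here = 57, max_so_far = 57
Position 9 (value 9): max_ending_here = 66, max_so_far = 66

Maximum subarray: [17, -13, -3, 15, 17, 11, -4, 3, 14, 9]
Maximum sum: 66

The maximum subarray is [17, -13, -3, 15, 17, 11, -4, 3, 14, 9] with sum 66. This subarray runs from index 0 to index 9.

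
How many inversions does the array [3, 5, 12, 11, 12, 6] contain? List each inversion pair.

Finding inversions in [3, 5, 12, 11, 12, 6]:

(2, 3): arr[2]=12 > arr[3]=11
(2, 5): arr[2]=12 > arr[5]=6
(3, 5): arr[3]=11 > arr[5]=6
(4, 5): arr[4]=12 > arr[5]=6

Total inversions: 4

The array has 4 inversion(s): (2,3), (2,5), (3,5), (4,5). Each pair (i,j) satisfies i < j and arr[i] > arr[j].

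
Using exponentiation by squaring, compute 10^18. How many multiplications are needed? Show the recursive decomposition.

Computing 10^18 by squaring (build up from 10^1; each line after the first costs one multiplication):

10^1 = 10
10^2 = (10^1)^2 = 10^2 = 100
10^4 = (10^2)^2 = 100^2 = 10000
10^8 = (10^4)^2 = 10000^2 = 100000000
10^9 = 10 * 10^8 = 10 * 100000000 = 1000000000
10^18 = (10^9)^2 = 1000000000^2 = 1000000000000000000

Result: 1000000000000000000
Multiplications needed: 5 (5 lines after 10^1)

10^18 = 1000000000000000000. Using exponentiation by squaring, this requires 5 multiplications. The key idea: if the exponent is even, square the half-power; if odd, multiply by the base once.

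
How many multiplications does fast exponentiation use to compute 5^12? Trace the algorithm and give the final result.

Computing 5^12 by squaring (build up from 5^1; each line after the first costs one multiplication):

5^1 = 5
5^2 = (5^1)^2 = 5^2 = 25
5^3 = 5 * 5^2 = 5 * 25 = 125
5^6 = (5^3)^2 = 125^2 = 15625
5^12 = (5^6)^2 = 15625^2 = 244140625

Result: 244140625
Multiplications needed: 4 (4 lines after 5^1)

5^12 = 244140625. Using exponentiation by squaring, this requires 4 multiplications. The key idea: if the exponent is even, square the half-power; if odd, multiply by the base once.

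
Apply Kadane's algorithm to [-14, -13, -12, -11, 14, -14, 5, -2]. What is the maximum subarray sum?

Using Kadane's algorithm on [-14, -13, -12, -11, 14, -14, 5, -2]:

Scanning through the array:
Position 1 (value -13): max_ending_here = -13, max_so_far = -13
Position 2 (value -12): max_ending_here = -12, max_so_far = -12
Position 3 (value -11): max_ending_here = -11, max_so_far = -11
Position 4 (value 14): max_ending_here = 14, max_so_far = 14
Position 5 (value -14): max_ending_here = 0, max_so_far = 14
Position 6 (value 5): max_ending_here = 5, max_so_far = 14
Position 7 (value -2): max_ending_here = 3, max_so_far = 14

Maximum subarray: [14]
Maximum sum: 14

The maximum subarray is [14] with sum 14. This subarray runs from index 4 to index 4.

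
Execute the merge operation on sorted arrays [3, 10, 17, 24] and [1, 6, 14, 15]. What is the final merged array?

Merging process:

Compare 3 vs 1: take 1 from right. Merged: [1]
Compare 3 vs 6: take 3 from left. Merged: [1, 3]
Compare 10 vs 6: take 6 from right. Merged: [1, 3, 6]
Compare 10 vs 14: take 10 from left. Merged: [1, 3, 6, 10]
Compare 17 vs 14: take 14 from right. Merged: [1, 3, 6, 10, 14]
Compare 17 vs 15: take 15 from right. Merged: [1, 3, 6, 10, 14, 15]
Append remaining from left: [17, 24]. Merged: [1, 3, 6, 10, 14, 15, 17, 24]

Final merged array: [1, 3, 6, 10, 14, 15, 17, 24]
Total comparisons: 6

The merged array is [1, 3, 6, 10, 14, 15, 17, 24], requiring 6 comparisons. The merge step runs in O(n) time where n is the total number of elements.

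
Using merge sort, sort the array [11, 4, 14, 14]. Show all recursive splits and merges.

Merge sort trace:

Split: [11, 4, 14, 14] -> [11, 4] and [14, 14]
  Split: [11, 4] -> [11] and [4]
  Merge: [11] + [4] -> [4, 11]
  Split: [14, 14] -> [14] and [14]
  Merge: [14] + [14] -> [14, 14]
Merge: [4, 11] + [14, 14] -> [4, 11, 14, 14]

Final sorted array: [4, 11, 14, 14]

The merge sort proceeds by recursively splitting the array and merging sorted halves.
After all merges, the sorted array is [4, 11, 14, 14].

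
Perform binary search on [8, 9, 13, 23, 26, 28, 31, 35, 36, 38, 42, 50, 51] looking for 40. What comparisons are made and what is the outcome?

Binary search for 40 in [8, 9, 13, 23, 26, 28, 31, 35, 36, 38, 42, 50, 51]:

lo=0, hi=12, mid=6, arr[mid]=31 -> 31 < 40, search right half
lo=7, hi=12, mid=9, arr[mid]=38 -> 38 < 40, search right half
lo=10, hi=12, mid=11, arr[mid]=50 -> 50 > 40, search left half
lo=10, hi=10, mid=10, arr[mid]=42 -> 42 > 40, search left half
lo=10 > hi=9, target 40 not found

Binary search determines that 40 is not in the array after 4 comparisons. The search space was exhausted without finding the target.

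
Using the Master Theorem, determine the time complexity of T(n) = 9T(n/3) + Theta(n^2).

Master Theorem for T(n) = 9T(n/3) + O(n^2):

a = 9, b = 3, c = 2
log_b(a) = log_3(9) = 2.0000

Case 2: c = 2 = log_3(9) = 2.0000
T(n) = O(n^2 log n) = O(n^2 log n)

For T(n) = 9T(n/3) + O(n^2): log_3(9) = 2.0000. This is Case 2 of the Master Theorem (c = log_b(a), equal work at all levels), giving O(n^2 log n).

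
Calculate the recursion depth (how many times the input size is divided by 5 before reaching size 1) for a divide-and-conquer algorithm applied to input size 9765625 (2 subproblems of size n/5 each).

For divide and conquer with division factor 5:

Problem sizes at each level:
Level 0: 9765625
Level 1: 1953125
Level 2: 390625
Level 3: 78125
Level 4: 15625
Level 5: 3125
Level 6: 625
Level 7: 125
Level 8: 25
Level 9: 5
Level 10: 1

The root is level 0 and the size-1 base case is level 10 (the tree spans levels 0 through 10, i.e. 11 levels counting the root), so the depth is the number of divisions: log_5(9765625) = 10

The recursion tree depth is log_5(9765625) = 10. At each level, the problem size is divided by 5, so it takes 10 divisions to reduce to a base case of size 1. The algorithm makes 2 recursive calls at each level.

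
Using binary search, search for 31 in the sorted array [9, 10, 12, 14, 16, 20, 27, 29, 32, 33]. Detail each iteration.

Binary search for 31 in [9, 10, 12, 14, 16, 20, 27, 29, 32, 33]:

lo=0, hi=9, mid=4, arr[mid]=16 -> 16 < 31, search right half
lo=5, hi=9, mid=7, arr[mid]=29 -> 29 < 31, search right half
lo=8, hi=9, mid=8, arr[mid]=32 -> 32 > 31, search left half
lo=8 > hi=7, target 31 not found

Binary search determines that 31 is not in the array after 3 comparisons. The search space was exhausted without finding the target.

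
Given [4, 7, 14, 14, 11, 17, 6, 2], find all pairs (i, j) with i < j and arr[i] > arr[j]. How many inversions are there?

Finding inversions in [4, 7, 14, 14, 11, 17, 6, 2]:

(0, 7): arr[0]=4 > arr[7]=2
(1, 6): arr[1]=7 > arr[6]=6
(1, 7): arr[1]=7 > arr[7]=2
(2, 4): arr[2]=14 > arr[4]=11
(2, 6): arr[2]=14 > arr[6]=6
(2, 7): arr[2]=14 > arr[7]=2
(3, 4): arr[3]=14 > arr[4]=11
(3, 6): arr[3]=14 > arr[6]=6
(3, 7): arr[3]=14 > arr[7]=2
(4, 6): arr[4]=11 > arr[6]=6
(4, 7): arr[4]=11 > arr[7]=2
(5, 6): arr[5]=17 > arr[6]=6
(5, 7): arr[5]=17 > arr[7]=2
(6, 7): arr[6]=6 > arr[7]=2

Total inversions: 14

The array has 14 inversion(s): (0,7), (1,6), (1,7), (2,4), (2,6), (2,7), (3,4), (3,6), (3,7), (4,6), (4,7), (5,6), (5,7), (6,7). Each pair (i,j) satisfies i < j and arr[i] > arr[j].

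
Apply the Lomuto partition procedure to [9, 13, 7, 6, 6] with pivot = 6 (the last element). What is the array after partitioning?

Lomuto partition with pivot = 6:

Initial array: [9, 13, 7, 6, 6]

arr[0]=9 > 6: no swap
arr[1]=13 > 6: no swap
arr[2]=7 > 6: no swap
arr[3]=6 <= 6: swap with position 0, array becomes [6, 13, 7, 9, 6]

Place pivot at position 1: [6, 6, 7, 9, 13]
Pivot position: 1

After partitioning with pivot 6, the array becomes [6, 6, 7, 9, 13]. The pivot is placed at index 1. All elements to the left of the pivot are <= 6, and all elements to the right are > 6.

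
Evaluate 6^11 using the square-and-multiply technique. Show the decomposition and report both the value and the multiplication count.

Computing 6^11 by squaring (build up from 6^1; each line after the first costs one multiplication):

6^1 = 6
6^2 = (6^1)^2 = 6^2 = 36
6^4 = (6^2)^2 = 36^2 = 1296
6^5 = 6 * 6^4 = 6 * 1296 = 7776
6^10 = (6^5)^2 = 7776^2 = 60466176
6^11 = 6 * 6^10 = 6 * 60466176 = 362797056

Result: 362797056
Multiplications needed: 5 (5 lines after 6^1)

6^11 = 362797056. Using exponentiation by squaring, this requires 5 multiplications. The key idea: if the exponent is even, square the half-power; if odd, multiply by the base once.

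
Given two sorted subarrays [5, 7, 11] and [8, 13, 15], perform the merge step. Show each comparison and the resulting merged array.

Merging process:

Compare 5 vs 8: take 5 from left. Merged: [5]
Compare 7 vs 8: take 7 from left. Merged: [5, 7]
Compare 11 vs 8: take 8 from right. Merged: [5, 7, 8]
Compare 11 vs 13: take 11 from left. Merged: [5, 7, 8, 11]
Append remaining from right: [13, 15]. Merged: [5, 7, 8, 11, 13, 15]

Final merged array: [5, 7, 8, 11, 13, 15]
Total comparisons: 4

The merged array is [5, 7, 8, 11, 13, 15], requiring 4 comparisons. The merge step runs in O(n) time where n is the total number of elements.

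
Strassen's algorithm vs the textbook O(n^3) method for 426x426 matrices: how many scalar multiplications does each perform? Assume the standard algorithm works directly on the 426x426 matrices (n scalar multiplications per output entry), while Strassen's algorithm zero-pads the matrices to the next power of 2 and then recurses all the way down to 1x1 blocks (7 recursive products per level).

Matrix multiplication for 426x426 matrices:

Strassen's algorithm requires power-of-2 dimensions. Pad 426x426 to 512x512 (next power of 2).

Standard algorithm: 426^3 = 77308776 multiplications
Strassen's algorithm: 7^(log2(512)) = 7^9 = 40353607 multiplications
Savings: 77308776 - 40353607 = 36955169 multiplications

Standard: 77308776 multiplications (426^3). Strassen: 40353607 multiplications (7^9, after padding to 512x512). Strassen reduces 8 recursive multiplications to 7 at each level.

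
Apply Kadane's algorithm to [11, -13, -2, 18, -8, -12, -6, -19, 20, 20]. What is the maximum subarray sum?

Using Kadane's algorithm on [11, -13, -2, 18, -8, -12, -6, -19, 20, 20]:

Scanning through the array:
Position 1 (value -13): max_ending_here = -2, max_so_far = 11
Position 2 (value -2): max_ending_here = -2, max_so_far = 11
Position 3 (value 18): max_ending_here = 18, max_so_far = 18
Position 4 (value -8): max_ending_here = 10, max_so_far = 18
Position 5 (value -12): max_ending_here = -2, max_so_far = 18
Position 6 (value -6): max_ending_here = -6, max_so_far = 18
Position 7 (value -19): max_ending_here = -19, max_so_far = 18
Position 8 (value 20): max_ending_here = 20, max_so_far = 20
Position 9 (value 20): max_ending_here = 40, max_so_far = 40

Maximum subarray: [20, 20]
Maximum sum: 40

The maximum subarray is [20, 20] with sum 40. This subarray runs from index 8 to index 9.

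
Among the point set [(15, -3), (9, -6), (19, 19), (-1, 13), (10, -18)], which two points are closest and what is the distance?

Computing all pairwise distances among 5 points:

d((15, -3), (9, -6)) = 6.7082 <-- minimum
d((15, -3), (19, 19)) = 22.3607
d((15, -3), (-1, 13)) = 22.6274
d((15, -3), (10, -18)) = 15.8114
d((9, -6), (19, 19)) = 26.9258
d((9, -6), (-1, 13)) = 21.4709
d((9, -6), (10, -18)) = 12.0416
d((19, 19), (-1, 13)) = 20.8806
d((19, 19), (10, -18)) = 38.0789
d((-1, 13), (10, -18)) = 32.8938

Closest pair: (15, -3) and (9, -6) with distance 6.7082

The closest pair is (15, -3) and (9, -6) with Euclidean distance 6.7082. For 5 points, brute-force pairwise comparison is shown above. For large n, the divide-and-conquer algorithm (sort by x, recurse on halves, check the dividing strip) achieves O(n log n).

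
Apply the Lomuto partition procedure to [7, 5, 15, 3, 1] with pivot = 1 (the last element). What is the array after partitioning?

Lomuto partition with pivot = 1:

Initial array: [7, 5, 15, 3, 1]

arr[0]=7 > 1: no swap
arr[1]=5 > 1: no swap
arr[2]=15 > 1: no swap
arr[3]=3 > 1: no swap

Place pivot at position 0: [1, 5, 15, 3, 7]
Pivot position: 0

After partitioning with pivot 1, the array becomes [1, 5, 15, 3, 7]. The pivot is placed at index 0. All elements to the left of the pivot are <= 1, and all elements to the right are > 1.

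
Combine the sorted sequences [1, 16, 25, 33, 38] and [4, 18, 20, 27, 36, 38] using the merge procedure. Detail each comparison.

Merging process:

Compare 1 vs 4: take 1 from left. Merged: [1]
Compare 16 vs 4: take 4 from right. Merged: [1, 4]
Compare 16 vs 18: take 16 from left. Merged: [1, 4, 16]
Compare 25 vs 18: take 18 from right. Merged: [1, 4, 16, 18]
Compare 25 vs 20: take 20 from right. Merged: [1, 4, 16, 18, 20]
Compare 25 vs 27: take 25 from left. Merged: [1, 4, 16, 18, 20, 25]
Compare 33 vs 27: take 27 from right. Merged: [1, 4, 16, 18, 20, 25, 27]
Compare 33 vs 36: take 33 from left. Merged: [1, 4, 16, 18, 20, 25, 27, 33]
Compare 38 vs 36: take 36 from right. Merged: [1, 4, 16, 18, 20, 25, 27, 33, 36]
Compare 38 vs 38: take 38 from left. Merged: [1, 4, 16, 18, 20, 25, 27, 33, 36, 38]
Append remaining from right: [38]. Merged: [1, 4, 16, 18, 20, 25, 27, 33, 36, 38, 38]

Final merged array: [1, 4, 16, 18, 20, 25, 27, 33, 36, 38, 38]
Total comparisons: 10

The merged array is [1, 4, 16, 18, 20, 25, 27, 33, 36, 38, 38], requiring 10 comparisons. The merge step runs in O(n) time where n is the total number of elements.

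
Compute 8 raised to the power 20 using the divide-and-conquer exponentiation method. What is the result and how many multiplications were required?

Computing 8^20 by squaring (build up from 8^1; each line after the first costs one multiplication):

8^1 = 8
8^2 = (8^1)^2 = 8^2 = 64
8^4 = (8^2)^2 = 64^2 = 4096
8^5 = 8 * 8^4 = 8 * 4096 = 32768
8^10 = (8^5)^2 = 32768^2 = 1073741824
8^20 = (8^10)^2 = 1073741824^2 = 1152921504606846976

Result: 1152921504606846976
Multiplications needed: 5 (5 lines after 8^1)

8^20 = 1152921504606846976. Using exponentiation by squaring, this requires 5 multiplications. The key idea: if the exponent is even, square the half-power; if odd, multiply by the base once.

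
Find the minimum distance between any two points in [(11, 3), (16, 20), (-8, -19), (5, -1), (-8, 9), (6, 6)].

Computing all pairwise distances among 6 points:

d((11, 3), (16, 20)) = 17.72
d((11, 3), (-8, -19)) = 29.0689
d((11, 3), (5, -1)) = 7.2111
d((11, 3), (-8, 9)) = 19.9249
d((11, 3), (6, 6)) = 5.831 <-- minimum
d((16, 20), (-8, -19)) = 45.793
d((16, 20), (5, -1)) = 23.7065
d((16, 20), (-8, 9)) = 26.4008
d((16, 20), (6, 6)) = 17.2047
d((-8, -19), (5, -1)) = 22.2036
d((-8, -19), (-8, 9)) = 28.0
d((-8, -19), (6, 6)) = 28.6531
d((5, -1), (-8, 9)) = 16.4012
d((5, -1), (6, 6)) = 7.0711
d((-8, 9), (6, 6)) = 14.3178

Closest pair: (11, 3) and (6, 6) with distance 5.831

The closest pair is (11, 3) and (6, 6) with Euclidean distance 5.831. For 6 points, brute-force pairwise comparison is shown above. For large n, the divide-and-conquer algorithm (sort by x, recurse on halves, check the dividing strip) achieves O(n log n).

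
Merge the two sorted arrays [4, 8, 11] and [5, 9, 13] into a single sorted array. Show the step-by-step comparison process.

Merging process:

Compare 4 vs 5: take 4 from left. Merged: [4]
Compare 8 vs 5: take 5 from right. Merged: [4, 5]
Compare 8 vs 9: take 8 from left. Merged: [4, 5, 8]
Compare 11 vs 9: take 9 from right. Merged: [4, 5, 8, 9]
Compare 11 vs 13: take 11 from left. Merged: [4, 5, 8, 9, 11]
Append remaining from right: [13]. Merged: [4, 5, 8, 9, 11, 13]

Final merged array: [4, 5, 8, 9, 11, 13]
Total comparisons: 5

The merged array is [4, 5, 8, 9, 11, 13], requiring 5 comparisons. The merge step runs in O(n) time where n is the total number of elements.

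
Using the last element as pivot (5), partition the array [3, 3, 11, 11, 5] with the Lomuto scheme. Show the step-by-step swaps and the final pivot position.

Lomuto partition with pivot = 5:

Initial array: [3, 3, 11, 11, 5]

arr[0]=3 <= 5: swap with position 0, array becomes [3, 3, 11, 11, 5]
arr[1]=3 <= 5: swap with position 1, array becomes [3, 3, 11, 11, 5]
arr[2]=11 > 5: no swap
arr[3]=11 > 5: no swap

Place pivot at position 2: [3, 3, 5, 11, 11]
Pivot position: 2

After partitioning with pivot 5, the array becomes [3, 3, 5, 11, 11]. The pivot is placed at index 2. All elements to the left of the pivot are <= 5, and all elements to the right are > 5.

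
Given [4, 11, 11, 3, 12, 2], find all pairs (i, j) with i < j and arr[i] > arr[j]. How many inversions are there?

Finding inversions in [4, 11, 11, 3, 12, 2]:

(0, 3): arr[0]=4 > arr[3]=3
(0, 5): arr[0]=4 > arr[5]=2
(1, 3): arr[1]=11 > arr[3]=3
(1, 5): arr[1]=11 > arr[5]=2
(2, 3): arr[2]=11 > arr[3]=3
(2, 5): arr[2]=11 > arr[5]=2
(3, 5): arr[3]=3 > arr[5]=2
(4, 5): arr[4]=12 > arr[5]=2

Total inversions: 8

The array has 8 inversion(s): (0,3), (0,5), (1,3), (1,5), (2,3), (2,5), (3,5), (4,5). Each pair (i,j) satisfies i < j and arr[i] > arr[j].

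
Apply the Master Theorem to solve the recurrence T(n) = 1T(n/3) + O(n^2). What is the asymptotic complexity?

Master Theorem for T(n) = 1T(n/3) + O(n^2):

a = 1, b = 3, c = 2
log_b(a) = log_3(1) = 0.0000

Case 3: c = 2 > log_3(1) = 0.0000
T(n) = O(n^2) = O(n^2)

For T(n) = 1T(n/3) + O(n^2): log_3(1) = 0.0000. This is Case 3 of the Master Theorem (c > log_b(a), work dominated by root), giving O(n^2).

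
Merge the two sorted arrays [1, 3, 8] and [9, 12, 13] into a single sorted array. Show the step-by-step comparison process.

Merging process:

Compare 1 vs 9: take 1 from left. Merged: [1]
Compare 3 vs 9: take 3 from left. Merged: [1, 3]
Compare 8 vs 9: take 8 from left. Merged: [1, 3, 8]
Append remaining from right: [9, 12, 13]. Merged: [1, 3, 8, 9, 12, 13]

Final merged array: [1, 3, 8, 9, 12, 13]
Total comparisons: 3

The merged array is [1, 3, 8, 9, 12, 13], requiring 3 comparisons. The merge step runs in O(n) time where n is the total number of elements.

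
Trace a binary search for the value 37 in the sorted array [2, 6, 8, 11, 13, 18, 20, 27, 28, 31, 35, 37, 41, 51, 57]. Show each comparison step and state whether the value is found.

Binary search for 37 in [2, 6, 8, 11, 13, 18, 20, 27, 28, 31, 35, 37, 41, 51, 57]:

lo=0, hi=14, mid=7, arr[mid]=27 -> 27 < 37, search right half
lo=8, hi=14, mid=11, arr[mid]=37 -> Found target at index 11!

Binary search finds 37 at index 11 after 2 comparisons. The search repeatedly halves the search space by comparing with the middle element.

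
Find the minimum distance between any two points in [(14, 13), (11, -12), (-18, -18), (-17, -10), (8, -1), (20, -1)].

Computing all pairwise distances among 6 points:

d((14, 13), (11, -12)) = 25.1794
d((14, 13), (-18, -18)) = 44.5533
d((14, 13), (-17, -10)) = 38.6005
d((14, 13), (8, -1)) = 15.2315
d((14, 13), (20, -1)) = 15.2315
d((11, -12), (-18, -18)) = 29.6142
d((11, -12), (-17, -10)) = 28.0713
d((11, -12), (8, -1)) = 11.4018
d((11, -12), (20, -1)) = 14.2127
d((-18, -18), (-17, -10)) = 8.0623 <-- minimum
d((-18, -18), (8, -1)) = 31.0644
d((-18, -18), (20, -1)) = 41.6293
d((-17, -10), (8, -1)) = 26.5707
d((-17, -10), (20, -1)) = 38.0789
d((8, -1), (20, -1)) = 12.0

Closest pair: (-18, -18) and (-17, -10) with distance 8.0623

The closest pair is (-18, -18) and (-17, -10) with Euclidean distance 8.0623. For 6 points, brute-force pairwise comparison is shown above. For large n, the divide-and-conquer algorithm (sort by x, recurse on halves, check the dividing strip) achieves O(n log n).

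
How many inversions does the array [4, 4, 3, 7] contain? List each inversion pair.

Finding inversions in [4, 4, 3, 7]:

(0, 2): arr[0]=4 > arr[2]=3
(1, 2): arr[1]=4 > arr[2]=3

Total inversions: 2

The array has 2 inversion(s): (0,2), (1,2). Each pair (i,j) satisfies i < j and arr[i] > arr[j].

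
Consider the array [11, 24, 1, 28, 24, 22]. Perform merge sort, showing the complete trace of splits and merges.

Merge sort trace:

Split: [11, 24, 1, 28, 24, 22] -> [11, 24, 1] and [28, 24, 22]
  Split: [11, 24, 1] -> [11] and [24, 1]
    Split: [24, 1] -> [24] and [1]
    Merge: [24] + [1] -> [1, 24]
  Merge: [11] + [1, 24] -> [1, 11, 24]
  Split: [28, 24, 22] -> [28] and [24, 22]
    Split: [24, 22] -> [24] and [22]
    Merge: [24] + [22] -> [22, 24]
  Merge: [28] + [22, 24] -> [22, 24, 28]
Merge: [1, 11, 24] + [22, 24, 28] -> [1, 11, 22, 24, 24, 28]

Final sorted array: [1, 11, 22, 24, 24, 28]

The merge sort proceeds by recursively splitting the array and merging sorted halves.
After all merges, the sorted array is [1, 11, 22, 24, 24, 28].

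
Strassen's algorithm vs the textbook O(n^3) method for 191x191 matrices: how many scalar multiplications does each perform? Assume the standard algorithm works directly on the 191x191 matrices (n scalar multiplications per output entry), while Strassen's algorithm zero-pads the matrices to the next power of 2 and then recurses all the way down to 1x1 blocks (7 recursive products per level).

Matrix multiplication for 191x191 matrices:

Strassen's algorithm requires power-of-2 dimensions. Pad 191x191 to 256x256 (next power of 2).

Standard algorithm: 191^3 = 6967871 multiplications
Strassen's algorithm: 7^(log2(256)) = 7^8 = 5764801 multiplications
Savings: 6967871 - 5764801 = 1203070 multiplications

Standard: 6967871 multiplications (191^3). Strassen: 5764801 multiplications (7^8, after padding to 256x256). Strassen reduces 8 recursive multiplications to 7 at each level.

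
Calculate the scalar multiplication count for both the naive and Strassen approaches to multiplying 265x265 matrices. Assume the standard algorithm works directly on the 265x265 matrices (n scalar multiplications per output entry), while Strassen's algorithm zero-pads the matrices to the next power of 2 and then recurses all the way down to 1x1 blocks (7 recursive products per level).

Matrix multiplication for 265x265 matrices:

Strassen's algorithm requires power-of-2 dimensions. Pad 265x265 to 512x512 (next power of 2).

Standard algorithm: 265^3 = 18609625 multiplications
Strassen's algorithm: 7^(log2(512)) = 7^9 = 40353607 multiplications
Difference: 18609625 - 40353607 = -21743982 (Strassen uses MORE here due to padding overhead — for small or just-over-power-of-2 n, padding can outweigh the per-level savings)

Standard: 18609625 multiplications (265^3). Strassen: 40353607 multiplications (7^9, after padding to 512x512). Strassen reduces 8 recursive multiplications to 7 at each level.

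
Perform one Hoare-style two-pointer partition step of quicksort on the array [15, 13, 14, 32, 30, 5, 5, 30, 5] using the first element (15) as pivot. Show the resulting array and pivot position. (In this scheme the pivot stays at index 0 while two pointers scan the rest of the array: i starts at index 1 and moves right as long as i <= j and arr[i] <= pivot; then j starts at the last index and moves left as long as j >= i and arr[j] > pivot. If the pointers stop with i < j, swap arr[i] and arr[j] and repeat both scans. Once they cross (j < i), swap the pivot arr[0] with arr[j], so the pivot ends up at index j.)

Hoare-style two-pointer partition with pivot = 15:

Initial array: [15, 13, 14, 32, 30, 5, 5, 30, 5]

Pointers start at i = 1, j = 8.
i stops at index 3 (arr[3]=32 > 15), j stops at index 8 (arr[8]=5 <= 15): swap arr[3] and arr[8], array becomes [15, 13, 14, 5, 30, 5, 5, 30, 32]
i stops at index 4 (arr[4]=30 > 15), j stops at index 6 (arr[6]=5 <= 15): swap arr[4] and arr[6], array becomes [15, 13, 14, 5, 5, 5, 30, 30, 32]
i ends at 6, j ends at 5: the pointers have crossed (j < i), so scanning stops.

Swap pivot arr[0] with arr[5] to place pivot at position 5: [5, 13, 14, 5, 5, 15, 30, 30, 32]
Pivot position: 5

After partitioning with pivot 15, the array becomes [5, 13, 14, 5, 5, 15, 30, 30, 32]. The pivot is placed at index 5. All elements to the left of the pivot are <= 15, and all elements to the right are > 15.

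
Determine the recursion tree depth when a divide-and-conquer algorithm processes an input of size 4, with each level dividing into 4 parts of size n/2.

For divide and conquer with division factor 2:

Problem sizes at each level:
Level 0: 4
Level 1: 2
Level 2: 1

The root is level 0 and the size-1 base case is level 2 (the tree spans levels 0 through 2, i.e. 3 levels counting the root), so the depth is the number of divisions: log_2(4) = 2

The recursion tree depth is log_2(4) = 2. At each level, the problem size is divided by 2, so it takes 2 divisions to reduce to a base case of size 1. The algorithm makes 4 recursive calls at each level.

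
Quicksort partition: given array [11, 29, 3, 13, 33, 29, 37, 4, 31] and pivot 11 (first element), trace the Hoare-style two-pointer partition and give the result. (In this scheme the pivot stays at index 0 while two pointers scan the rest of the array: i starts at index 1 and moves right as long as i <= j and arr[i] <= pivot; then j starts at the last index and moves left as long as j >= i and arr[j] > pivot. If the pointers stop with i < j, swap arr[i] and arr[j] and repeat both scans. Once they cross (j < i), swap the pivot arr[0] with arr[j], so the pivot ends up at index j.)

Hoare-style two-pointer partition with pivot = 11:

Initial array: [11, 29, 3, 13, 33, 29, 37, 4, 31]

Pointers start at i = 1, j = 8.
i stops at index 1 (arr[1]=29 > 11), j stops at index 7 (arr[7]=4 <= 11): swap arr[1] and arr[7], array becomes [11, 4, 3, 13, 33, 29, 37, 29, 31]
i ends at 3, j ends at 2: the pointers have crossed (j < i), so scanning stops.

Swap pivot arr[0] with arr[2] to place pivot at position 2: [3, 4, 11, 13, 33, 29, 37, 29, 31]
Pivot position: 2

After partitioning with pivot 11, the array becomes [3, 4, 11, 13, 33, 29, 37, 29, 31]. The pivot is placed at index 2. All elements to the left of the pivot are <= 11, and all elements to the right are > 11.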